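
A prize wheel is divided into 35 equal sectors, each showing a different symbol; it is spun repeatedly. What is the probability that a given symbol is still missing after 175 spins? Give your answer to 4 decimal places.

0.0063

On each spin the fixed symbol fails to appear with probability 34/35.
P(still missing after 175) = (34/35)^175 = 0.00626.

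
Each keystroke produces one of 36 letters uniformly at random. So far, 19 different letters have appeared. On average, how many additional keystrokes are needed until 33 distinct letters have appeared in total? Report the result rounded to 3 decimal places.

From k distinct to k+1 distinct takes on average 36/(36-k) keystrokes.
Sum over k = 19,...,32: E = 36/17 + 36/16 + 36/15 + ... + 36/5 + 36/4 = 57.8239.

57.824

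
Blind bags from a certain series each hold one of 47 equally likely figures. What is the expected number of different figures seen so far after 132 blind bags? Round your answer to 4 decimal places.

For each figure, P(seen in 132 blind bags) = 1 - (46/47)^132 = 0.94151.
By linearity of expectation, E[distinct seen] = 47·(1 - (46/47)^132) = 44.25075.

44.2507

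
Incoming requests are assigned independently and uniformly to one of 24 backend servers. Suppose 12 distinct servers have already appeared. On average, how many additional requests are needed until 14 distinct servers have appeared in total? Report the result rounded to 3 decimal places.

The wait to go from k to k+1 distinct servers is geometric with mean 24/(24-k).
Sum over k = 12,...,13: E = 24/12 + 24/11 = 4.1818.

4.182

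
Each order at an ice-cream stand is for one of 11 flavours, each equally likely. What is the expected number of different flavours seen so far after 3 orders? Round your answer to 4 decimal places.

For each flavour, P(seen in 3 orders) = 1 - (10/11)^3 = 0.24869.
By linearity of expectation, E[distinct seen] = 11·(1 - (10/11)^3) = 2.73554.

2.7355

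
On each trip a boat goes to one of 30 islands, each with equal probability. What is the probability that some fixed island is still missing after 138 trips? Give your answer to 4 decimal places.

0.0093

On each trip the fixed island fails to appear with probability 29/30.
P(still missing after 138) = (29/30)^138 = 0.00929.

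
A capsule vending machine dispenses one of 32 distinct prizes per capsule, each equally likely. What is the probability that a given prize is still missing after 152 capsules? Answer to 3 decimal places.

0.008

On each capsule the fixed prize fails to appear with probability 31/32.
P(still missing after 152) = (31/32)^152 = 0.0080.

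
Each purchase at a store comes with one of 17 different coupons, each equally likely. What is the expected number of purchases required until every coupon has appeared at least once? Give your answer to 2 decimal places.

58.47

After k distinct coupons have appeared, the next purchase gives a new one with probability (17-k)/17, so the expected wait for the (k+1)-th is 17/(17-k).
E[T] = 17/17 + 17/16 + 17/15 + ... + 17/2 + 17/1 = 17·H_{17}.
H_{17} = 3.440, so E[T] = 58.472.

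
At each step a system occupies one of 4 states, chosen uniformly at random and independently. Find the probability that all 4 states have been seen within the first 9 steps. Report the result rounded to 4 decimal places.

Let A_i be the event that state i is missing after 9 steps. By inclusion–exclusion on the A_i,
P(all seen) = Σ_{j=0}^{4} (-1)^j C(4,j)((4-j)/4)^9
= 1.00000 - 0.30034 + 0.01172 - 0.00002 + 0.00000
= 0.71136.

0.7114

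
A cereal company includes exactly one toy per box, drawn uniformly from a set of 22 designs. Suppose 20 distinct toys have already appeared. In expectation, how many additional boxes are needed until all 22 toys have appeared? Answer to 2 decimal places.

33.00

With k distinct toys already seen, the next new one takes an expected 22/(22-k) boxes.
Sum over k = 20,...,21: E = 22/2 + 22/1 = 33.000.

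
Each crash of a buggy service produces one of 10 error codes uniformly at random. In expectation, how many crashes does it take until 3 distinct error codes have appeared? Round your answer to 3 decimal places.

Going from k to k+1 distinct takes a geometric number of crashes with mean 10/(10-k).
Sum over k = 0,...,2: E = 10/10 + 10/9 + 10/8 = 3.3611.

3.361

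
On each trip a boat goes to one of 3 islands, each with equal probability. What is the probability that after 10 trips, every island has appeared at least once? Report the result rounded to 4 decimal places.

0.9480

Let A_i be the event that island i is missing after 10 trips. By inclusion–exclusion on the A_i,
P(all seen) = Σ_{j=0}^{3} (-1)^j C(3,j)((3-j)/3)^10
= 1.00000 - 0.05202 + 0.00005 - 0.00000
= 0.94803.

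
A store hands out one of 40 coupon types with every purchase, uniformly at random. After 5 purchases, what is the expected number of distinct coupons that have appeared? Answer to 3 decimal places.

For each coupon, P(seen in 5 purchases) = 1 - (39/40)^5 = 0.1189.
By linearity of expectation, E[distinct seen] = 40·(1 - (39/40)^5) = 4.7562.

4.756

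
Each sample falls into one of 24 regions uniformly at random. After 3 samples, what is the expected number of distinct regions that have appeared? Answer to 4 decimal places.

For each region, P(seen in 3 samples) = 1 - (23/24)^3 = 0.11986.
By linearity of expectation, E[distinct seen] = 24·(1 - (23/24)^3) = 2.87674.

2.8767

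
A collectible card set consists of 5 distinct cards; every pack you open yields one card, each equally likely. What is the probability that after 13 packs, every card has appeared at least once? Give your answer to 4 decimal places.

0.7381

By inclusion–exclusion over which cards are missing,
P(all seen) = Σ_{j=0}^{5} (-1)^j C(5,j)((5-j)/5)^13
= 1.00000 - 0.27488 + 0.01306 - 0.00007 + 0.00000 - 0.00000
= 0.73812.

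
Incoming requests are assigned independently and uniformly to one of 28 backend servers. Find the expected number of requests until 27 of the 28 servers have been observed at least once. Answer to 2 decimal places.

Going from k to k+1 distinct takes a geometric number of requests with mean 28/(28-k).
Sum over k = 0,...,26: E = 28/28 + 28/27 + 28/26 + ... + 28/3 + 28/2 = 81.961.

81.96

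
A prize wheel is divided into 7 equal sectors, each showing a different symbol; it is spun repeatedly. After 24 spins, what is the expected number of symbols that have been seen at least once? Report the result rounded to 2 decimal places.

For each symbol, P(seen in 24 spins) = 1 - (6/7)^24 = 0.975.
By linearity of expectation, E[distinct seen] = 7·(1 - (6/7)^24) = 6.827.

6.83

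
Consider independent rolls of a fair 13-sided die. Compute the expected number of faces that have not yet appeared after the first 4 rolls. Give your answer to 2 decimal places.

For each face, P(unseen after 4) = (12/13)^4 = 0.726.
By linearity of expectation, E[unseen] = 13·(12/13)^4 = 9.438.

9.44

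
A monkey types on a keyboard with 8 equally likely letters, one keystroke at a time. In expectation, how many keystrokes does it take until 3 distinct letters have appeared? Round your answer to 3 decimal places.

With k distinct letters already seen, the next new one arrives after an expected 8/(8-k) keystrokes.
Sum over k = 0,...,2: E = 8/8 + 8/7 + 8/6 = 3.4762.

3.476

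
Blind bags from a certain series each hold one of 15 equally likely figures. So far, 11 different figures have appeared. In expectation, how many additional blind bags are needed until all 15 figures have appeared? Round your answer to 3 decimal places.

31.250

The wait to go from k to k+1 distinct figures is geometric with mean 15/(15-k).
Sum over k = 11,...,14: E = 15/4 + 15/3 + 15/2 + 15/1 = 31.2500.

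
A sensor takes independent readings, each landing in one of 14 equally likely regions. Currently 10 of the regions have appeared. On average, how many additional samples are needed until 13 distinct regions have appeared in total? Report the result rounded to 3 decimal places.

15.167

The wait to go from k to k+1 distinct regions is geometric with mean 14/(14-k).
Sum over k = 10,...,12: E = 14/4 + 14/3 + 14/2 = 15.1667.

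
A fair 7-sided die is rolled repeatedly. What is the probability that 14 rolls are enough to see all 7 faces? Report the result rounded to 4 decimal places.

By inclusion–exclusion over which faces are missing,
P(all seen) = Σ_{j=0}^{7} (-1)^j C(7,j)((7-j)/7)^14
= 1.00000 - 0.80880 + 0.18898 - 0.01385 + 0.00025 - 0.00000 + 0.00000 - 0.00000
= 0.36657.

0.3666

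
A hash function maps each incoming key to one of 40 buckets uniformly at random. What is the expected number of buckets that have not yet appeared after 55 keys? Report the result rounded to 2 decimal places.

9.94

For each bucket, P(unseen after 55) = (39/40)^55 = 0.248.
By linearity of expectation, E[unseen] = 40·(39/40)^55 = 9.938.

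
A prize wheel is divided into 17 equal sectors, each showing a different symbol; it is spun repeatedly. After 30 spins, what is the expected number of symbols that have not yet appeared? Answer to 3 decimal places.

2.758

For each symbol, P(unseen after 30) = (16/17)^30 = 0.1622.
By linearity of expectation, E[unseen] = 17·(16/17)^30 = 2.7579.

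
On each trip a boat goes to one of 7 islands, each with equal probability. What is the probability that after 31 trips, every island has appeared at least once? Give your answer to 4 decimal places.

Let A_i be the event that island i is missing after 31 trips. By inclusion–exclusion on the A_i,
P(all seen) = Σ_{j=0}^{7} (-1)^j C(7,j)((7-j)/7)^31
= 1.00000 - 0.05885 + 0.00062 - 0.00000 + 0.00000 - 0.00000 + 0.00000 - 0.00000
= 0.94177.

0.9418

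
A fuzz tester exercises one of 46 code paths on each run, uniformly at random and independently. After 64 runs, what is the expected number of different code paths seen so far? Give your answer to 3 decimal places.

34.732

For each code path, P(seen in 64 runs) = 1 - (45/46)^64 = 0.7550.
By linearity of expectation, E[distinct seen] = 46·(1 - (45/46)^64) = 34.7317.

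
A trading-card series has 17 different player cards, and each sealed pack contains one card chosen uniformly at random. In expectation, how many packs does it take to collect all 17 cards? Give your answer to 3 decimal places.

After k distinct cards have appeared, the next pack gives a new one with probability (17-k)/17, so the expected wait for the (k+1)-th is 17/(17-k).
E[T] = 17/17 + 17/16 + 17/15 + ... + 17/2 + 17/1 = 17·H_{17}.
H_{17} = 3.4396, so E[T] = 58.4724.

58.472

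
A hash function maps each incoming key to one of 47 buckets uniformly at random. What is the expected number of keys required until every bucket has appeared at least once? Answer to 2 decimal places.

208.58

The wait to go from k to k+1 distinct buckets is geometric with mean 47/(47-k).
E[T] = 47/47 + 47/46 + 47/45 + ... + 47/2 + 47/1 = 47·H_{47}.
H_{47} = 4.438, so E[T] = 208.584.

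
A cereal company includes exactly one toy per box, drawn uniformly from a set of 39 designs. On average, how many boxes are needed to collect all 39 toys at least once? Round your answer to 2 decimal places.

165.89

The wait to go from k to k+1 distinct toys is geometric with mean 39/(39-k).
E[T] = 39/39 + 39/38 + 39/37 + ... + 39/2 + 39/1 = 39·H_{39}.
H_{39} = 4.254, so E[T] = 165.888.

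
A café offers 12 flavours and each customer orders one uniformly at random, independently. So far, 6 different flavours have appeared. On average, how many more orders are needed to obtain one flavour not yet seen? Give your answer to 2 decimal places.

The number of orders until the next new flavour is geometric with success probability 6/12, so its mean is 12/6.
E = 12/6 = 2.000.

2.00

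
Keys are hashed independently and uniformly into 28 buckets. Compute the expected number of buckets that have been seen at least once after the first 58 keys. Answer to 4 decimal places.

For each bucket, P(seen in 58 keys) = 1 - (27/28)^58 = 0.87868.
By linearity of expectation, E[distinct seen] = 28·(1 - (27/28)^58) = 24.60304.

24.6030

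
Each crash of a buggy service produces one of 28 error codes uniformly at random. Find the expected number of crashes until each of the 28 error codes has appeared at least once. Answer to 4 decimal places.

109.9608

Split into phases: going from k distinct to k+1 distinct takes on average 28/(28-k) crashes.
E[T] = 28/28 + 28/27 + 28/26 + ... + 28/2 + 28/1 = 28·H_{28}.
H_{28} = 3.92717, so E[T] = 109.96079.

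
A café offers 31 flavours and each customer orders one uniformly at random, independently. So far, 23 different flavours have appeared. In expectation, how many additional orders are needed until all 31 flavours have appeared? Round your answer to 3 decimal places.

84.254

With k distinct flavours already seen, the next new one takes an expected 31/(31-k) orders.
Sum over k = 23,...,30: E = 31/8 + 31/7 + 31/6 + ... + 31/2 + 31/1 = 84.2536.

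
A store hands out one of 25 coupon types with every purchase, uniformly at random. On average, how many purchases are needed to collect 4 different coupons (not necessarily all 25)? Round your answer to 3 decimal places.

With k distinct coupons already seen, the next new one arrives after an expected 25/(25-k) purchases.
Sum over k = 0,...,3: E = 25/25 + 25/24 + 25/23 + 25/22 = 4.2650.

4.265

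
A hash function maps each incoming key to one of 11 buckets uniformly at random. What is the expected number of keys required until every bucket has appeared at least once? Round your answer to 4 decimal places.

Split into phases: going from k distinct to k+1 distinct takes on average 11/(11-k) keys.
E[T] = 11/11 + 11/10 + 11/9 + ... + 11/2 + 11/1 = 11·H_{11}.
H_{11} = 3.01988, so E[T] = 33.21865.

33.2187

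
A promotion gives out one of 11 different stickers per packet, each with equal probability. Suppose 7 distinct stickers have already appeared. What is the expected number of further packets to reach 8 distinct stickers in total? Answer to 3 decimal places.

From k distinct to k+1 distinct takes on average 11/(11-k) packets.
Only the k = 7 term is needed: E = 11/4 = 2.7500.

2.750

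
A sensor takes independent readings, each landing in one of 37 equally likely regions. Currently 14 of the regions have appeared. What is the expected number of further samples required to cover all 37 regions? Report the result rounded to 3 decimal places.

138.169

From k distinct to k+1 distinct takes on average 37/(37-k) samples.
Sum over k = 14,...,36: E = 37/23 + 37/22 + 37/21 + ... + 37/2 + 37/1 = 138.1688.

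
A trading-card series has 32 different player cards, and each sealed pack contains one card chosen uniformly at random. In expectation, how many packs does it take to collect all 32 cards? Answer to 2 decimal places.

The wait to go from k to k+1 distinct cards is geometric with mean 32/(32-k).
E[T] = 32/32 + 32/31 + 32/30 + ... + 32/2 + 32/1 = 32·H_{32}.
H_{32} = 4.058, so E[T] = 129.872.

129.87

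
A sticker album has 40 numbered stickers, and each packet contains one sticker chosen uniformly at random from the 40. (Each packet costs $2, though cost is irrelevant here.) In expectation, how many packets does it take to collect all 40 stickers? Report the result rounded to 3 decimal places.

The wait to go from k to k+1 distinct stickers is geometric with mean 40/(40-k).
E[T] = 40/40 + 40/39 + 40/38 + ... + 40/2 + 40/1 = 40·H_{40}.
H_{40} = 4.2785, so E[T] = 171.1417.

171.142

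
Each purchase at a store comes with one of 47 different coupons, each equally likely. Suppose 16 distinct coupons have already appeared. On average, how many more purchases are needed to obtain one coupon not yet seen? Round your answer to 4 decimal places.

The number of purchases until the next new coupon is geometric with success probability 31/47, so its mean is 47/31.
E = 47/31 = 1.51613.

1.5161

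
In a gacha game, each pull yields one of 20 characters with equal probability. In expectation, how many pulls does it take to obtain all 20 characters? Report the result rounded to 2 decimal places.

71.95

After k distinct characters have appeared, the next pull gives a new one with probability (20-k)/20, so the expected wait for the (k+1)-th is 20/(20-k).
E[T] = 20/20 + 20/19 + 20/18 + ... + 20/2 + 20/1 = 20·H_{20}.
H_{20} = 3.598, so E[T] = 71.955.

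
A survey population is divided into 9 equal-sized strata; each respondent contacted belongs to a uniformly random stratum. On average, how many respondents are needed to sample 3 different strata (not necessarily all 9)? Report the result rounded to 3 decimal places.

Going from k to k+1 distinct takes a geometric number of respondents with mean 9/(9-k).
Sum over k = 0,...,2: E = 9/9 + 9/8 + 9/7 = 3.4107.

3.411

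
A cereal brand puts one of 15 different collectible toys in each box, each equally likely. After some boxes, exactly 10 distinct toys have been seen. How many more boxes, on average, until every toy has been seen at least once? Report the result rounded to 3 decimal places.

The wait to go from k to k+1 distinct toys is geometric with mean 15/(15-k).
Sum over k = 10,...,14: E = 15/5 + 15/4 + 15/3 + 15/2 + 15/1 = 34.2500.

34.250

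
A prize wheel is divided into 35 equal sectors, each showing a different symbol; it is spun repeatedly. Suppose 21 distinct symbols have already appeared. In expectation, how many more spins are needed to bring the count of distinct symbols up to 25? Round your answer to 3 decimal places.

With k distinct symbols already seen, the next new one takes an expected 35/(35-k) spins.
Sum over k = 21,...,24: E = 35/14 + 35/13 + 35/12 + 35/11 = 11.2908.

11.291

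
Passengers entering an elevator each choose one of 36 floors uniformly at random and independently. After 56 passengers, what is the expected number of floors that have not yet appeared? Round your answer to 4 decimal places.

7.4332

For each floor, P(unseen after 56) = (35/36)^56 = 0.20648.
By linearity of expectation, E[unseen] = 36·(35/36)^56 = 7.43315.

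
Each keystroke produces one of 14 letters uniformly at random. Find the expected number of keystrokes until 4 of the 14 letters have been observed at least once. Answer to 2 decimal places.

With k distinct letters already seen, the next new one arrives after an expected 14/(14-k) keystrokes.
Sum over k = 0,...,3: E = 14/14 + 14/13 + 14/12 + 14/11 = 4.516.

4.52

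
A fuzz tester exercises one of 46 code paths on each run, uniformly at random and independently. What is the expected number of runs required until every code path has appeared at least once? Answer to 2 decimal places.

203.17

After k distinct code paths have appeared, the next run gives a new one with probability (46-k)/46, so the expected wait for the (k+1)-th is 46/(46-k).
E[T] = 46/46 + 46/45 + 46/44 + ... + 46/2 + 46/1 = 46·H_{46}.
H_{46} = 4.417, so E[T] = 203.168.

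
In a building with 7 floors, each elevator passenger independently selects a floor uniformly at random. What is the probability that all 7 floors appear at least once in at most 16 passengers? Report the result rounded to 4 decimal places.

0.4977

By inclusion–exclusion over which floors are missing,
P(all seen) = Σ_{j=0}^{7} (-1)^j C(7,j)((7-j)/7)^16
= 1.00000 - 0.59422 + 0.09642 - 0.00452 + 0.00005 - 0.00000 + 0.00000 - 0.00000
= 0.49772.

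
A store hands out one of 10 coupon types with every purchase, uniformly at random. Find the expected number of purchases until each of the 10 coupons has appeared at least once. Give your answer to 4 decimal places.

After k distinct coupons have appeared, the next purchase gives a new one with probability (10-k)/10, so the expected wait for the (k+1)-th is 10/(10-k).
E[T] = 10/10 + 10/9 + 10/8 + ... + 10/2 + 10/1 = 10·H_{10}.
H_{10} = 2.92897, so E[T] = 29.28968.

29.2897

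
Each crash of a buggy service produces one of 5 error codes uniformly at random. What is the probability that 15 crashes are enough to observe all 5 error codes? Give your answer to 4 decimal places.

By inclusion–exclusion over which error codes are missing,
P(all seen) = Σ_{j=0}^{5} (-1)^j C(5,j)((5-j)/5)^15
= 1.00000 - 0.17592 + 0.00470 - 0.00001 + 0.00000 - 0.00000
= 0.82877.

0.8288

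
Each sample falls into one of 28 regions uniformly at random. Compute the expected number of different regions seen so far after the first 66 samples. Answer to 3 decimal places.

25.461

For each region, P(seen in 66 samples) = 1 - (27/28)^66 = 0.9093.
By linearity of expectation, E[distinct seen] = 28·(1 - (27/28)^66) = 25.4606.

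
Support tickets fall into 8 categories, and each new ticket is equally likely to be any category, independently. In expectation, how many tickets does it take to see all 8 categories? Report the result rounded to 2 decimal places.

21.74

After k distinct categories have appeared, the next ticket gives a new one with probability (8-k)/8, so the expected wait for the (k+1)-th is 8/(8-k).
E[T] = 8/8 + 8/7 + 8/6 + ... + 8/2 + 8/1 = 8·H_{8}.
H_{8} = 2.718, so E[T] = 21.743.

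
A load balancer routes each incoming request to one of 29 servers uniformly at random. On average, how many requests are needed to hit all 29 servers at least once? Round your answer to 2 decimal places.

114.89

The wait to go from k to k+1 distinct servers is geometric with mean 29/(29-k).
E[T] = 29/29 + 29/28 + 29/27 + ... + 29/2 + 29/1 = 29·H_{29}.
H_{29} = 3.962, so E[T] = 114.888.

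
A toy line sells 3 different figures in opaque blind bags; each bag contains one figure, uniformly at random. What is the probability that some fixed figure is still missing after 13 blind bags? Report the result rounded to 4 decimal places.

Each blind bag misses the fixed figure with probability (3-1)/3 = 2/3, independently.
P(still missing after 13) = (2/3)^13 = 0.00514.

0.0051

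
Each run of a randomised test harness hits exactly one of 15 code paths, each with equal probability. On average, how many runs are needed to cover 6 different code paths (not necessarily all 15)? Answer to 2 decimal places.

7.34

With k distinct code paths already seen, the next new one arrives after an expected 15/(15-k) runs.
Sum over k = 0,...,5: E = 15/15 + 15/14 + 15/13 + 15/12 + 15/11 + 15/10 = 7.339.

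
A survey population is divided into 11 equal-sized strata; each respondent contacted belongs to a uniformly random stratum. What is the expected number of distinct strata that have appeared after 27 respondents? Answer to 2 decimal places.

10.16

For each stratum, P(seen in 27 respondents) = 1 - (10/11)^27 = 0.924.
By linearity of expectation, E[distinct seen] = 11·(1 - (10/11)^27) = 10.161.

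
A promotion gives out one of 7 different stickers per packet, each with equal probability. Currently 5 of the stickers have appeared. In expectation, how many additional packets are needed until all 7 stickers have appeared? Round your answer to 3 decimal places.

The wait to go from k to k+1 distinct stickers is geometric with mean 7/(7-k).
Sum over k = 5,...,6: E = 7/2 + 7/1 = 10.5000.

10.500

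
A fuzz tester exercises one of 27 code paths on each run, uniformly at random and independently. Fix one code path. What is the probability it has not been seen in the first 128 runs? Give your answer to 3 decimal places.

Each run misses the fixed code path with probability (27-1)/27 = 26/27, independently.
P(still missing after 128) = (26/27)^128 = 0.0080.

0.008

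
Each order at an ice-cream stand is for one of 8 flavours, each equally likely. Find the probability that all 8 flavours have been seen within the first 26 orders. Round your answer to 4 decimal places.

0.7670

Let A_i be the event that flavour i is missing after 26 orders. By inclusion–exclusion on the A_i,
P(all seen) = Σ_{j=0}^{8} (-1)^j C(8,j)((8-j)/8)^26
= 1.00000 - 0.24848 + 0.01580 - 0.00028 + 0.00000 - 0.00000 + 0.00000 - 0.00000 + 0.00000
= 0.76704.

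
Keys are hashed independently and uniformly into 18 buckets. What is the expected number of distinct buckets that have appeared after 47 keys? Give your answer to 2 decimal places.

For each bucket, P(seen in 47 keys) = 1 - (17/18)^47 = 0.932.
By linearity of expectation, E[distinct seen] = 18·(1 - (17/18)^47) = 16.774.

16.77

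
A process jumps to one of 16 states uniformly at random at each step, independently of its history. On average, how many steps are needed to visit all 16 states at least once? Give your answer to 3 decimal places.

54.092

The wait to go from k to k+1 distinct states is geometric with mean 16/(16-k).
E[T] = 16/16 + 16/15 + 16/14 + ... + 16/2 + 16/1 = 16·H_{16}.
H_{16} = 3.3807, so E[T] = 54.0917.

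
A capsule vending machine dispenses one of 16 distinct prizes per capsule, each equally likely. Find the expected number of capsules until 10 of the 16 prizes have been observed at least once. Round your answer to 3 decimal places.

14.892

With k distinct prizes already seen, the next new one arrives after an expected 16/(16-k) capsules.
Sum over k = 0,...,9: E = 16/16 + 16/15 + 16/14 + ... + 16/8 + 16/7 = 14.8917.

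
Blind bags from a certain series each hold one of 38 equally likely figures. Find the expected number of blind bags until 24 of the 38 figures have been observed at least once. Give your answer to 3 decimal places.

37.101

With k distinct figures already seen, the next new one arrives after an expected 38/(38-k) blind bags.
Sum over k = 0,...,23: E = 38/38 + 38/37 + 38/36 + ... + 38/16 + 38/15 = 37.1009.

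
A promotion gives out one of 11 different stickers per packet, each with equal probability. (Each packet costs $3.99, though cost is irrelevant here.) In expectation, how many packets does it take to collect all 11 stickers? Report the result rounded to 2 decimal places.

33.22

The wait to go from k to k+1 distinct stickers is geometric with mean 11/(11-k).
E[T] = 11/11 + 11/10 + 11/9 + ... + 11/2 + 11/1 = 11·H_{11}.
H_{11} = 3.020, so E[T] = 33.219.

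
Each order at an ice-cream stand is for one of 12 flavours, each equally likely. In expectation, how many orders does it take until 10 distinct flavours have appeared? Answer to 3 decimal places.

19.239

Going from k to k+1 distinct takes a geometric number of orders with mean 12/(12-k).
Sum over k = 0,...,9: E = 12/12 + 12/11 + 12/10 + ... + 12/4 + 12/3 = 19.2385.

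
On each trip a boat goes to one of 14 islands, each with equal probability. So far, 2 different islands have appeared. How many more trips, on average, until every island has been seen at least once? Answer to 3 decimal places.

43.445

The wait to go from k to k+1 distinct islands is geometric with mean 14/(14-k).
Sum over k = 2,...,13: E = 14/12 + 14/11 + 14/10 + ... + 14/2 + 14/1 = 43.4449.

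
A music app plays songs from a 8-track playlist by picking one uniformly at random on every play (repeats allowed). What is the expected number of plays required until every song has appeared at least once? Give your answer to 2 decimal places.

21.74

The wait to go from k to k+1 distinct songs is geometric with mean 8/(8-k).
E[T] = 8/8 + 8/7 + 8/6 + ... + 8/2 + 8/1 = 8·H_{8}.
H_{8} = 2.718, so E[T] = 21.743.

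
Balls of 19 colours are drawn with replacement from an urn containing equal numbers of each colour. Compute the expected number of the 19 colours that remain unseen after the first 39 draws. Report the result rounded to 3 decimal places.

2.307

For each colour, P(unseen after 39) = (18/19)^39 = 0.1214.
By linearity of expectation, E[unseen] = 19·(18/19)^39 = 2.3067.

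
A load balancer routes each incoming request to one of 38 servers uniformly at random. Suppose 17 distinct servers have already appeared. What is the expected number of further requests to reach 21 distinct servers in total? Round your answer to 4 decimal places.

7.8206

The wait to go from k to k+1 distinct servers is geometric with mean 38/(38-k).
Sum over k = 17,...,20: E = 38/21 + 38/20 + 38/19 + 38/18 = 7.82063.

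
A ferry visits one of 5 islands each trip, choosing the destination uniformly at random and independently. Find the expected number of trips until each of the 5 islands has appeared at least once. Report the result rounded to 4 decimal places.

11.4167

The wait to go from k to k+1 distinct islands is geometric with mean 5/(5-k).
E[T] = 5/5 + 5/4 + 5/3 + 5/2 + 5/1 = 5·H_{5}.
H_{5} = 2.28333, so E[T] = 11.41667.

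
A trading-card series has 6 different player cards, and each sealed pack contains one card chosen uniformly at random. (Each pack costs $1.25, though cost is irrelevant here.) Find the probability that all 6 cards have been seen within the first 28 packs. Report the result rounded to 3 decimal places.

0.964

By inclusion–exclusion over which cards are missing,
P(all seen) = Σ_{j=0}^{6} (-1)^j C(6,j)((6-j)/6)^28
= 1.0000 - 0.0364 + 0.0002 - 0.0000 + 0.0000 - 0.0000 + 0.0000
= 0.9638.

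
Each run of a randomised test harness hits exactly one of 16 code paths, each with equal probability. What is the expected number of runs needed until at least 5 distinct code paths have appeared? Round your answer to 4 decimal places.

5.7736

With k distinct code paths already seen, the next new one arrives after an expected 16/(16-k) runs.
Sum over k = 0,...,4: E = 16/16 + 16/15 + 16/14 + 16/13 + 16/12 = 5.77363.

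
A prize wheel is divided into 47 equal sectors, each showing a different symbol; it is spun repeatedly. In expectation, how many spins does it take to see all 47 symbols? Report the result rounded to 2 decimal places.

After k distinct symbols have appeared, the next spin gives a new one with probability (47-k)/47, so the expected wait for the (k+1)-th is 47/(47-k).
E[T] = 47/47 + 47/46 + 47/45 + ... + 47/2 + 47/1 = 47·H_{47}.
H_{47} = 4.438, so E[T] = 208.584.

208.58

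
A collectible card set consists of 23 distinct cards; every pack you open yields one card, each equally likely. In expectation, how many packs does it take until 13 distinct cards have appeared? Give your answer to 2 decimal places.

Going from k to k+1 distinct takes a geometric number of packs with mean 23/(23-k).
Sum over k = 0,...,12: E = 23/23 + 23/22 + 23/21 + ... + 23/12 + 23/11 = 18.522.

18.52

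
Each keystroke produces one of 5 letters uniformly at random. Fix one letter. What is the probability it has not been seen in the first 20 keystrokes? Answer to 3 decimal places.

0.012

Each keystroke misses the fixed letter with probability (5-1)/5 = 4/5, independently.
P(still missing after 20) = (4/5)^20 = 0.0115.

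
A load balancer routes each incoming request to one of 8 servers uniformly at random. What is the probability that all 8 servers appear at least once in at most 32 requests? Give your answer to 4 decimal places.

By inclusion–exclusion over which servers are missing,
P(all seen) = Σ_{j=0}^{8} (-1)^j C(8,j)((8-j)/8)^32
= 1.00000 - 0.11152 + 0.00281 - 0.00002 + 0.00000 - 0.00000 + 0.00000 - 0.00000 + 0.00000
= 0.89128.

0.8913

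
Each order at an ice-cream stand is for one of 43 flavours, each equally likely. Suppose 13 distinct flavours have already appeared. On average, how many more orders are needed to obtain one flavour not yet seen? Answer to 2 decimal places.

1.43

The number of orders until the next new flavour is geometric with success probability 30/43, so its mean is 43/30.
E = 43/30 = 1.433.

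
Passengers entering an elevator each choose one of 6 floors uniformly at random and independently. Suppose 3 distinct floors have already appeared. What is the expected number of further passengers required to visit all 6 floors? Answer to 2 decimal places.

With k distinct floors already seen, the next new one takes an expected 6/(6-k) passengers.
Sum over k = 3,...,5: E = 6/3 + 6/2 + 6/1 = 11.000.

11.00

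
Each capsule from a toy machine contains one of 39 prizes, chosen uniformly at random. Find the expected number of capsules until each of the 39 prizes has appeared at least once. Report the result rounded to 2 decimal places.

Split into phases: going from k distinct to k+1 distinct takes on average 39/(39-k) capsules.
E[T] = 39/39 + 39/38 + 39/37 + ... + 39/2 + 39/1 = 39·H_{39}.
H_{39} = 4.254, so E[T] = 165.888.

165.89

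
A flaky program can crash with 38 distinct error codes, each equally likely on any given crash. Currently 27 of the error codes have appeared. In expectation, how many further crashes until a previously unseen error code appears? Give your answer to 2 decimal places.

The number of crashes until the next new error code is geometric with success probability 11/38, so its mean is 38/11.
E = 38/11 = 3.455.

3.45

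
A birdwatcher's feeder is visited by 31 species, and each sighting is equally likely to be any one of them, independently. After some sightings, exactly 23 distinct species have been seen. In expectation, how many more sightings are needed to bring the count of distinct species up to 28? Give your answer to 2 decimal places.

With k distinct species already seen, the next new one takes an expected 31/(31-k) sightings.
Sum over k = 23,...,27: E = 31/8 + 31/7 + 31/6 + 31/5 + 31/4 = 27.420.

27.42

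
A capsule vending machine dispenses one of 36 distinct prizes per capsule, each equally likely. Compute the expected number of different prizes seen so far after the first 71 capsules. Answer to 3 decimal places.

31.129

For each prize, P(seen in 71 capsules) = 1 - (35/36)^71 = 0.8647.
By linearity of expectation, E[distinct seen] = 36·(1 - (35/36)^71) = 31.1286.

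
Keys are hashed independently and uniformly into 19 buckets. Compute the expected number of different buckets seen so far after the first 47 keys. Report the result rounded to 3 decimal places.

For each bucket, P(seen in 47 keys) = 1 - (18/19)^47 = 0.9212.
By linearity of expectation, E[distinct seen] = 19·(1 - (18/19)^47) = 17.5033.

17.503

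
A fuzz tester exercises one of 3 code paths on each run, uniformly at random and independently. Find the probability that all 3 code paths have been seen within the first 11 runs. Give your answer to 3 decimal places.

Let A_i be the event that code path i is missing after 11 runs. By inclusion–exclusion on the A_i,
P(all seen) = Σ_{j=0}^{3} (-1)^j C(3,j)((3-j)/3)^11
= 1.0000 - 0.0347 + 0.0000 - 0.0000
= 0.9653.

0.965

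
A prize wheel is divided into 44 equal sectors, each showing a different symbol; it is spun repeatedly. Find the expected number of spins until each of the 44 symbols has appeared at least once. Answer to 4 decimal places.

192.3999

The wait to go from k to k+1 distinct symbols is geometric with mean 44/(44-k).
E[T] = 44/44 + 44/43 + 44/42 + ... + 44/2 + 44/1 = 44·H_{44}.
H_{44} = 4.37273, so E[T] = 192.39994.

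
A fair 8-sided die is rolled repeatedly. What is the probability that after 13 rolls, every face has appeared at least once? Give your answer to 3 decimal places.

0.139

By inclusion–exclusion over which faces are missing,
P(all seen) = Σ_{j=0}^{8} (-1)^j C(8,j)((8-j)/8)^13
= 1.0000 - 1.4099 + 0.6652 - 0.1243 + 0.0085 - 0.0002 + 0.0000 - 0.0000 + 0.0000
= 0.1393.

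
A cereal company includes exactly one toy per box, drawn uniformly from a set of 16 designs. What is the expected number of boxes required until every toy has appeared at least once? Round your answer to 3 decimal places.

54.092

The wait to go from k to k+1 distinct toys is geometric with mean 16/(16-k).
E[T] = 16/16 + 16/15 + 16/14 + ... + 16/2 + 16/1 = 16·H_{16}.
H_{16} = 3.3807, so E[T] = 54.0917.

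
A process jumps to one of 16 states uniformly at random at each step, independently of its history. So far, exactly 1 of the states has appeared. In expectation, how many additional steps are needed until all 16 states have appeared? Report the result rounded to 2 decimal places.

With k distinct states already seen, the next new one takes an expected 16/(16-k) steps.
Sum over k = 1,...,15: E = 16/15 + 16/14 + 16/13 + ... + 16/2 + 16/1 = 53.092.

53.09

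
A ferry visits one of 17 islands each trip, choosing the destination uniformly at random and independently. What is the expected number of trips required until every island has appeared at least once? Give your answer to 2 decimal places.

The wait to go from k to k+1 distinct islands is geometric with mean 17/(17-k).
E[T] = 17/17 + 17/16 + 17/15 + ... + 17/2 + 17/1 = 17·H_{17}.
H_{17} = 3.440, so E[T] = 58.472.

58.47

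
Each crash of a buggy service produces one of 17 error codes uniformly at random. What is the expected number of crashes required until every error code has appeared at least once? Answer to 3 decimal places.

58.472

After k distinct error codes have appeared, the next crash gives a new one with probability (17-k)/17, so the expected wait for the (k+1)-th is 17/(17-k).
E[T] = 17/17 + 17/16 + 17/15 + ... + 17/2 + 17/1 = 17·H_{17}.
H_{17} = 3.4396, so E[T] = 58.4724.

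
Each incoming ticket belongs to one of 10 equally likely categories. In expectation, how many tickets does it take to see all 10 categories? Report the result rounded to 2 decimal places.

29.29

Split into phases: going from k distinct to k+1 distinct takes on average 10/(10-k) tickets.
E[T] = 10/10 + 10/9 + 10/8 + ... + 10/2 + 10/1 = 10·H_{10}.
H_{10} = 2.929, so E[T] = 29.290.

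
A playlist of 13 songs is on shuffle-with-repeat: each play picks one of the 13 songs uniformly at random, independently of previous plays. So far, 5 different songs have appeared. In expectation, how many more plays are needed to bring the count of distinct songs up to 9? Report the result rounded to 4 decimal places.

8.2488

The wait to go from k to k+1 distinct songs is geometric with mean 13/(13-k).
Sum over k = 5,...,8: E = 13/8 + 13/7 + 13/6 + 13/5 = 8.24881.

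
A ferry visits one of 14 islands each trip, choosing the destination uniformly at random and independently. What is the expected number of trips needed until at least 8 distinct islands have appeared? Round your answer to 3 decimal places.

Going from k to k+1 distinct takes a geometric number of trips with mean 14/(14-k).
Sum over k = 0,...,7: E = 14/14 + 14/13 + 14/12 + ... + 14/8 + 14/7 = 11.2219.

11.222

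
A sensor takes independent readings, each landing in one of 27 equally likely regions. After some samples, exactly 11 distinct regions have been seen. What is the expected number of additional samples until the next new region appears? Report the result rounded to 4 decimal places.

Each sample yields a new region with probability (27-11)/27 = 16/27, so the wait is geometric with mean 27/16.
E = 27/16 = 1.68750.

1.6875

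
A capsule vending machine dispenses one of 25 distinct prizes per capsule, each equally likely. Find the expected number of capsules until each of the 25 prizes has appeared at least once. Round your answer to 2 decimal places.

Split into phases: going from k distinct to k+1 distinct takes on average 25/(25-k) capsules.
E[T] = 25/25 + 25/24 + 25/23 + ... + 25/2 + 25/1 = 25·H_{25}.
H_{25} = 3.816, so E[T] = 95.399.

95.40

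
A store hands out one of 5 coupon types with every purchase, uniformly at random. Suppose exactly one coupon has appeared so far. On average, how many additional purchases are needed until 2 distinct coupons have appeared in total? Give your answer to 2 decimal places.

The wait to go from k to k+1 distinct coupons is geometric with mean 5/(5-k).
Only the k = 1 term is needed: E = 5/4 = 1.250.

1.25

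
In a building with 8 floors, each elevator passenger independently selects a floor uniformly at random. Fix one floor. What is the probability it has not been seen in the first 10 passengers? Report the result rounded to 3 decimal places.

Each passenger misses the fixed floor with probability (8-1)/8 = 7/8, independently.
P(still missing after 10) = (7/8)^10 = 0.2631.

0.263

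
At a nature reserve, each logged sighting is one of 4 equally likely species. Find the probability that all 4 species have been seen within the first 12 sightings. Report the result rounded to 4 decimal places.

Let A_i be the event that species i is missing after 12 sightings. By inclusion–exclusion on the A_i,
P(all seen) = Σ_{j=0}^{4} (-1)^j C(4,j)((4-j)/4)^12
= 1.00000 - 0.12671 + 0.00146 - 0.00000 + 0.00000
= 0.87476.

0.8748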